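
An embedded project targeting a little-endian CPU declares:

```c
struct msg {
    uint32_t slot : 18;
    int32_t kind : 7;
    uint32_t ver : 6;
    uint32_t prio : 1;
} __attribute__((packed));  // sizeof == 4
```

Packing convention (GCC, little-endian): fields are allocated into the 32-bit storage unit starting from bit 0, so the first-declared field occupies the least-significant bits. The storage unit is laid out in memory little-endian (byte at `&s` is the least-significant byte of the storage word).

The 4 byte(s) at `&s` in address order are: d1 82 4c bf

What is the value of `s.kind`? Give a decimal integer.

[0]=0xd1 [1]=0x82 [2]=0x4c [3]=0xbf (little-endian) → word 0xbf4c82d1
slot:18 @ bit 0 → (0xbf4c82d1>>0)&0x3ffff = 0x82d1
kind:7 @ bit 18 → (0xbf4c82d1>>18)&0x7f = 0x53  ←
ver:6 @ bit 25 → (0xbf4c82d1>>25)&0x3f = 0x1f
prio:1 @ bit 31 → (0xbf4c82d1>>31)&0x1 = 0x1
kind signed 7b, MSB=1: 83 - 128 = -45

-45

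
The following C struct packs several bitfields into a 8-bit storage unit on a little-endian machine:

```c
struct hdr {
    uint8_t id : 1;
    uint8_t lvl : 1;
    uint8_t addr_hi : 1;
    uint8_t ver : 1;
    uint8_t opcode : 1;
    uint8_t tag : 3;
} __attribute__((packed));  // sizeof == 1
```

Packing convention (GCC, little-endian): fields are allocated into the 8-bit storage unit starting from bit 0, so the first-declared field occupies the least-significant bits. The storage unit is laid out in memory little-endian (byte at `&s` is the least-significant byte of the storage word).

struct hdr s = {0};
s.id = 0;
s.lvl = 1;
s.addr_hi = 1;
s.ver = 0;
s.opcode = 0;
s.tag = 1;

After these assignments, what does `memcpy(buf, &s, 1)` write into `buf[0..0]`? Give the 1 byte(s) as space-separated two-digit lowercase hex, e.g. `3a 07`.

26

id (1b) val=0 bits=0x0 at bit 0: 0x00
lvl (1b) val=1 bits=0x1 at bit 1: 0x02
addr_hi (1b) val=1 bits=0x1 at bit 2: 0x06
ver (1b) val=0 bits=0x0 at bit 3: 0x06
opcode (1b) val=0 bits=0x0 at bit 4: 0x06
tag (3b) val=1 bits=0x1 at bit 5: 0x26
word = 0x26 → little-endian bytes:
  [0]=0x26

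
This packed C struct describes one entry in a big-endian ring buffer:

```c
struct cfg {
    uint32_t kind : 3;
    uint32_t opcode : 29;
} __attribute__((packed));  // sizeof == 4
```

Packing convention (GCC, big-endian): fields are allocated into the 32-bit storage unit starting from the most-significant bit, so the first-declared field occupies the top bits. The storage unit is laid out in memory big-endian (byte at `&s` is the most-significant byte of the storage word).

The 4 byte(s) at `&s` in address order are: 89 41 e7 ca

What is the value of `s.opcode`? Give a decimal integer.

[0]=0x89 [1]=0x41 [2]=0xe7 [3]=0xca (big-endian) → word 0x8941e7ca
kind [29+:3] = (word>>29) & 0x7 = 4
opcode [0+:29] = (word>>0) & 0x1fffffff = 155314122  ←

155314122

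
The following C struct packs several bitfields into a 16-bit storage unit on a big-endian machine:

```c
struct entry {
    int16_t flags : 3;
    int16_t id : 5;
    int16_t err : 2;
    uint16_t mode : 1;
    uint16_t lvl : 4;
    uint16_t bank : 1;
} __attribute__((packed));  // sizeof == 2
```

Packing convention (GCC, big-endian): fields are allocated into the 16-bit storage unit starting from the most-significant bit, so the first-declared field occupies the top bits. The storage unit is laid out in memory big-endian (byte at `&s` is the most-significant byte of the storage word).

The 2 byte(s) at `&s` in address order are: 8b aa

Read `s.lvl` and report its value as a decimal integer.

[0]=0x8b [1]=0xaa (big-endian) → word 0x8baa
flags [13+:3] = (word>>13) & 0x7 = 4
id [8+:5] = (word>>8) & 0x1f = 11
err [6+:2] = (word>>6) & 0x3 = 2
mode [5+:1] = (word>>5) & 0x1 = 1
lvl [1+:4] = (word>>1) & 0xf = 5  ←
bank [0+:1] = (word>>0) & 0x1 = 0

5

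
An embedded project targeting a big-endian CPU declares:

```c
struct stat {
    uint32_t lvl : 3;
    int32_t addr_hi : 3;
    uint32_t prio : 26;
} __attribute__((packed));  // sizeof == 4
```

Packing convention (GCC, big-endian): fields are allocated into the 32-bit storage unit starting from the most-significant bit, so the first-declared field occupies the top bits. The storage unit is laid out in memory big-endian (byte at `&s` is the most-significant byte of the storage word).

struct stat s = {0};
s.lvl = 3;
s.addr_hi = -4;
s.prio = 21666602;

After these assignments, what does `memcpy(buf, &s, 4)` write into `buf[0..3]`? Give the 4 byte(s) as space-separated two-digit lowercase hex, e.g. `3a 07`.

lvl (3b) val=3 bits=0x3 at bit 29: 0x60000000
addr_hi (3b) val=-4 bits=0x4 at bit 26: 0x70000000
prio (26b) val=21666602 bits=0x14a9b2a at bit 0: 0x714a9b2a
word = 0x714a9b2a → big-endian bytes:
  [0]=0x71  [1]=0x4a  [2]=0x9b  [3]=0x2a

71 4a 9b 2a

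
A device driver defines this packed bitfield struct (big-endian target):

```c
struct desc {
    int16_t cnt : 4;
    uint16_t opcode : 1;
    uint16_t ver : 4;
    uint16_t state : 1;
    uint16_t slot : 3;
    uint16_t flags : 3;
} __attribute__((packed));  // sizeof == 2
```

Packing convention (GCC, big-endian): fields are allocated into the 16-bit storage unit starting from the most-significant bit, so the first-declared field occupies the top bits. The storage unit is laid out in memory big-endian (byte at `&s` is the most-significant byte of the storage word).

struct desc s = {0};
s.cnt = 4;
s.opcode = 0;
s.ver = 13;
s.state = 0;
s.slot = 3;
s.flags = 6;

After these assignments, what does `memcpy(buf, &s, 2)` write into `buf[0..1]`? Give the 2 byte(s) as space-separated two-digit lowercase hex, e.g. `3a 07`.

46 9e

[12+:4] cnt=4 & 0xf = 0x4; word=0x4000
[11+:1] opcode=0 & 0x1 = 0x0; word=0x4000
[7+:4] ver=13 & 0xf = 0xd; word=0x4680
[6+:1] state=0 & 0x1 = 0x0; word=0x4680
[3+:3] slot=3 & 0x7 = 0x3; word=0x4698
[0+:3] flags=6 & 0x7 = 0x6; word=0x469e
word = 0x469e → big-endian bytes:
  [0]=0x46  [1]=0x9e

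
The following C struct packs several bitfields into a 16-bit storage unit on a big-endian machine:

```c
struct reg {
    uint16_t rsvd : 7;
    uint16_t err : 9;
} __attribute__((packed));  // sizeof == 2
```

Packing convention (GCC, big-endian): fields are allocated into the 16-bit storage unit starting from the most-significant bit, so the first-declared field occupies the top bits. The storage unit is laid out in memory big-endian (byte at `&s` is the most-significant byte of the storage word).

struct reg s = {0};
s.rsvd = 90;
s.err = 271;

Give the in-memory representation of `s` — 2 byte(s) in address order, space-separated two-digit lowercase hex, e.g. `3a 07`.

b5 0f

[9+:7] rsvd=90 & 0x7f = 0x5a; word=0xb400
[0+:9] err=271 & 0x1ff = 0x10f; word=0xb50f
word = 0xb50f → big-endian bytes:
  [0]=0xb5  [1]=0x0f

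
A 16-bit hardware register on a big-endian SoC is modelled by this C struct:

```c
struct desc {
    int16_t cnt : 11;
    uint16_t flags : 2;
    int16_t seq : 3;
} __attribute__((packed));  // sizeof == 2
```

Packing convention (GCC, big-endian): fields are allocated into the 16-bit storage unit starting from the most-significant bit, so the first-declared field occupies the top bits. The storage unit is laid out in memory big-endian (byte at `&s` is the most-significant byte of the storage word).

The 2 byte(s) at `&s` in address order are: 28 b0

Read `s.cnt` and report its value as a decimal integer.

325

[0]=0x28 [1]=0xb0 (big-endian) → word 0x28b0
cnt [5+:11] = (word>>5) & 0x7ff = 325  ←
flags [3+:2] = (word>>3) & 0x3 = 2
seq [0+:3] = (word>>0) & 0x7 = 0
cnt signed 11b, MSB=0: value = 325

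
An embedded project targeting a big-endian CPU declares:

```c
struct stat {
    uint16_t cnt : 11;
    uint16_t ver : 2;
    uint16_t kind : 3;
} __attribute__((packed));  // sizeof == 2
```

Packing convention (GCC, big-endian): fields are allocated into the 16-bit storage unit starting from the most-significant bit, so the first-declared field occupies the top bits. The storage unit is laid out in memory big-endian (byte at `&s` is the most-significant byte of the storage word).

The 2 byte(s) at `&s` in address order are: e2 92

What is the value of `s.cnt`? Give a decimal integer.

[0]=0xe2 [1]=0x92 (big-endian) → word 0xe292
cnt:11 @ bit 5 → (0xe292>>5)&0x7ff = 0x714  ←
ver:2 @ bit 3 → (0xe292>>3)&0x3 = 0x2
kind:3 @ bit 0 → (0xe292>>0)&0x7 = 0x2

1812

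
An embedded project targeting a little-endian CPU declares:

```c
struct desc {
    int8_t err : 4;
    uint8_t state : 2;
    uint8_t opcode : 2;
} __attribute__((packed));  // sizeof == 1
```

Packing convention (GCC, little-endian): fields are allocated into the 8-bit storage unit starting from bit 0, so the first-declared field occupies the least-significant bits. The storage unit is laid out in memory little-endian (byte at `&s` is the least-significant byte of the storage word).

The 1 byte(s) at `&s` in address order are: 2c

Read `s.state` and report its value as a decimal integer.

2

[0]=0x2c (little-endian) → word 0x2c
err [0+:4] = (word>>0) & 0xf = 12
state [4+:2] = (word>>4) & 0x3 = 2  ←
opcode [6+:2] = (word>>6) & 0x3 = 0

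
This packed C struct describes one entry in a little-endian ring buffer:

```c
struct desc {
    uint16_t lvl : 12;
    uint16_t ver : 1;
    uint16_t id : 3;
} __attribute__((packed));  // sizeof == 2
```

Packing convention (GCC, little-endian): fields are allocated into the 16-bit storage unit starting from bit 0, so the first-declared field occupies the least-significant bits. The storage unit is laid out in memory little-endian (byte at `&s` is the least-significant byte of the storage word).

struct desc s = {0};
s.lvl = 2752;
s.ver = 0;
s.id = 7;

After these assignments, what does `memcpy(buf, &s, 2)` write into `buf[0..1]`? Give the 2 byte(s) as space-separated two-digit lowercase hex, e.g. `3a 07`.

[0+:12] lvl=2752 & 0xfff = 0xac0; word=0x0ac0
[12+:1] ver=0 & 0x1 = 0x0; word=0x0ac0
[13+:3] id=7 & 0x7 = 0x7; word=0xeac0
word = 0xeac0 → little-endian bytes:
  [0]=0xc0  [1]=0xea

c0 ea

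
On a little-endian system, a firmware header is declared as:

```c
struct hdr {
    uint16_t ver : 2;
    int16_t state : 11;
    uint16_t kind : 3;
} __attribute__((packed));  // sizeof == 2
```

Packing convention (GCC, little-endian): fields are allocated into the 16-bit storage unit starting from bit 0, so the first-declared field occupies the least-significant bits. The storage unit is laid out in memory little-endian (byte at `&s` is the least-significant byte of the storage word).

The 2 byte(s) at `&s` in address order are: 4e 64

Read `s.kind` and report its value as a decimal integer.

[0]=0x4e [1]=0x64 (little-endian) → word 0x644e
ver [0+:2] = (word>>0) & 0x3 = 2
state [2+:11] = (word>>2) & 0x7ff = 275
kind [13+:3] = (word>>13) & 0x7 = 3  ←

3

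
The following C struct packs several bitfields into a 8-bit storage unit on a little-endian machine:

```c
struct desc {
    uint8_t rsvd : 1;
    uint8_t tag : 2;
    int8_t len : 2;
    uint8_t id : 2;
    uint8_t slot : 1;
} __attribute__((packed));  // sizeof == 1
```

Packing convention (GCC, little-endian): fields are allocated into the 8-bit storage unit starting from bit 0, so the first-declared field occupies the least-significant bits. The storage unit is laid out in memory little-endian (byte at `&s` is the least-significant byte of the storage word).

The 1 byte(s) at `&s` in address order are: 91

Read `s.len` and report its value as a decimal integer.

-2

[0]=0x91 (little-endian) → word 0x91
rsvd:1 @ bit 0 → (0x91>>0)&0x1 = 0x1
tag:2 @ bit 1 → (0x91>>1)&0x3 = 0x0
len:2 @ bit 3 → (0x91>>3)&0x3 = 0x2  ←
id:2 @ bit 5 → (0x91>>5)&0x3 = 0x0
slot:1 @ bit 7 → (0x91>>7)&0x1 = 0x1
len signed 2b, MSB=1: 2 - 4 = -2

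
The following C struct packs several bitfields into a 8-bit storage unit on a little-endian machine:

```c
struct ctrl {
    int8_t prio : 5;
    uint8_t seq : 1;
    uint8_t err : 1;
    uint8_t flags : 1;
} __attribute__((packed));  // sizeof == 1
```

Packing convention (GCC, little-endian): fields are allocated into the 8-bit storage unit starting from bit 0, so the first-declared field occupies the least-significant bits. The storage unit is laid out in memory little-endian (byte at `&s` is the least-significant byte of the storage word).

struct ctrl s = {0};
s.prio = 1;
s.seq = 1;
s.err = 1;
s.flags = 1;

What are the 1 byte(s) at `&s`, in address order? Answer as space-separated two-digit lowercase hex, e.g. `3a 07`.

e1

[0+:5] prio=1 & 0x1f = 0x1; word=0x01
[5+:1] seq=1 & 0x1 = 0x1; word=0x21
[6+:1] err=1 & 0x1 = 0x1; word=0x61
[7+:1] flags=1 & 0x1 = 0x1; word=0xe1
word = 0xe1 → little-endian bytes:
  [0]=0xe1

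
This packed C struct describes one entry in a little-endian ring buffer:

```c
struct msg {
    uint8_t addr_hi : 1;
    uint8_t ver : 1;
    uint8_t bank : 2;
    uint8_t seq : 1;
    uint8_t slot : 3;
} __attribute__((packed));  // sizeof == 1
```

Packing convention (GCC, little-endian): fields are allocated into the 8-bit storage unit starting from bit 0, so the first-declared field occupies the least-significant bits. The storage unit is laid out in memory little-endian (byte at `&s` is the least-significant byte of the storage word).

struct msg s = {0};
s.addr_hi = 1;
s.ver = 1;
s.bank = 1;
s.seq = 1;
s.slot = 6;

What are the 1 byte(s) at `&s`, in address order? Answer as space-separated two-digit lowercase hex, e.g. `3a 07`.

[0+:1] addr_hi=1 & 0x1 = 0x1; word=0x01
[1+:1] ver=1 & 0x1 = 0x1; word=0x03
[2+:2] bank=1 & 0x3 = 0x1; word=0x07
[4+:1] seq=1 & 0x1 = 0x1; word=0x17
[5+:3] slot=6 & 0x7 = 0x6; word=0xd7
word = 0xd7 → little-endian bytes:
  [0]=0xd7

d7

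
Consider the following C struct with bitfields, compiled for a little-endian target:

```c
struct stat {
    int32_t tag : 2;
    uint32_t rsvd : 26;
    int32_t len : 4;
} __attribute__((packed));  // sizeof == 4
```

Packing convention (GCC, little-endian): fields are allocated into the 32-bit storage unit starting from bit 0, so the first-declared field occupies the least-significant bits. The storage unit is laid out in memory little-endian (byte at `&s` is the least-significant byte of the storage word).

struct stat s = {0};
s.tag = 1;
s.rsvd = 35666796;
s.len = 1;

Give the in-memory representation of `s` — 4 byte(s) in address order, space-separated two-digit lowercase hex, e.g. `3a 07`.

b1 ed 80 18

[0+:2] tag=1 & 0x3 = 0x1; word=0x00000001
[2+:26] rsvd=35666796 & 0x3ffffff = 0x2203b6c; word=0x0880edb1
[28+:4] len=1 & 0xf = 0x1; word=0x1880edb1
word = 0x1880edb1 → little-endian bytes:
  [0]=0xb1  [1]=0xed  [2]=0x80  [3]=0x18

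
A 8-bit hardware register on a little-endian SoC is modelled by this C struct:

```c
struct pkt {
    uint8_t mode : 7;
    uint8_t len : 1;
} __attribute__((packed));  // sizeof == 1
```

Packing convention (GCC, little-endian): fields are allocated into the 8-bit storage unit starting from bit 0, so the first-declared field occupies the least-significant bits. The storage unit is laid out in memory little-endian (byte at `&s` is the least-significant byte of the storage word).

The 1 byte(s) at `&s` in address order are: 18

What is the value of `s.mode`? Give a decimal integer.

[0]=0x18 (little-endian) → word 0x18
mode [0+:7] = (word>>0) & 0x7f = 24  ←
len [7+:1] = (word>>7) & 0x1 = 0

24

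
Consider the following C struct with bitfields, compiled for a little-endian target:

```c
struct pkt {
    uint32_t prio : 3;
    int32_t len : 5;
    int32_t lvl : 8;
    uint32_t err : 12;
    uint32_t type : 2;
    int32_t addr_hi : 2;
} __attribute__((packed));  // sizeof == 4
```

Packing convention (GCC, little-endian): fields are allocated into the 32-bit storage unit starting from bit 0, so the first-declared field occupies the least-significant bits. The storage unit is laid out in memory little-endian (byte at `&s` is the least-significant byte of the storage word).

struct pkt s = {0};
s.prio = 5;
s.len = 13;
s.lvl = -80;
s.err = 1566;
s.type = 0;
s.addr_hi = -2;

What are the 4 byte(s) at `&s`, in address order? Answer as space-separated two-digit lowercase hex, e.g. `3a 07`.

[0+:3] prio=5 & 0x7 = 0x5; word=0x00000005
[3+:5] len=13 & 0x1f = 0xd; word=0x0000006d
[8+:8] lvl=-80 & 0xff = 0xb0; word=0x0000b06d
[16+:12] err=1566 & 0xfff = 0x61e; word=0x061eb06d
[28+:2] type=0 & 0x3 = 0x0; word=0x061eb06d
[30+:2] addr_hi=-2 & 0x3 = 0x2; word=0x861eb06d
word = 0x861eb06d → little-endian bytes:
  [0]=0x6d  [1]=0xb0  [2]=0x1e  [3]=0x86

6d b0 1e 86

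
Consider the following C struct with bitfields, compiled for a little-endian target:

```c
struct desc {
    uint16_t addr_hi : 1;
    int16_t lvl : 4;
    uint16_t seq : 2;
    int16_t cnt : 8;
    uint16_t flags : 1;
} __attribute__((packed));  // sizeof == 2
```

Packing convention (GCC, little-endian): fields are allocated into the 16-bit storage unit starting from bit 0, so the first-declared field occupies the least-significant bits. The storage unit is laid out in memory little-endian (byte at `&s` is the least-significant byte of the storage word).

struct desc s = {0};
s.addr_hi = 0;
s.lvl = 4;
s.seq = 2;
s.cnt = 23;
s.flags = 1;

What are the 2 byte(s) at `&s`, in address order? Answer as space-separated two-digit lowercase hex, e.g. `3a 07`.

[0+:1] addr_hi=0 & 0x1 = 0x0; word=0x0000
[1+:4] lvl=4 & 0xf = 0x4; word=0x0008
[5+:2] seq=2 & 0x3 = 0x2; word=0x0048
[7+:8] cnt=23 & 0xff = 0x17; word=0x0bc8
[15+:1] flags=1 & 0x1 = 0x1; word=0x8bc8
word = 0x8bc8 → little-endian bytes:
  [0]=0xc8  [1]=0x8b

c8 8b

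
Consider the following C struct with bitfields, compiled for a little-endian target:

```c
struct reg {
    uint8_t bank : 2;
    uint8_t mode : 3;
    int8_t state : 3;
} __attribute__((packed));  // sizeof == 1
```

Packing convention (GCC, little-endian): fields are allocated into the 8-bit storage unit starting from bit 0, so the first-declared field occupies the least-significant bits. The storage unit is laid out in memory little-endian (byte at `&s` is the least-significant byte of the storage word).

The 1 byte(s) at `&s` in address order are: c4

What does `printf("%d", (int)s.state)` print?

[0]=0xc4 (little-endian) → word 0xc4
bank [0+:2] = (word>>0) & 0x3 = 0
mode [2+:3] = (word>>2) & 0x7 = 1
state [5+:3] = (word>>5) & 0x7 = 6  ←
state signed 3b, MSB=1: 6 - 8 = -2

-2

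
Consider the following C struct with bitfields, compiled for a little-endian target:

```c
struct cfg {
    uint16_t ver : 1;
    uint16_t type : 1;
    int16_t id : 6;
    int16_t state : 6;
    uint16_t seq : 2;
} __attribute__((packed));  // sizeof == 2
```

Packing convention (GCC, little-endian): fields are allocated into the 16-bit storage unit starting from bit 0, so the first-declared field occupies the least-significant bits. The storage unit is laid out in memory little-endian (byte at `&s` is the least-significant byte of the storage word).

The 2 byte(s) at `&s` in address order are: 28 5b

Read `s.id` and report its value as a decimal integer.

[0]=0x28 [1]=0x5b (little-endian) → word 0x5b28
ver:1 @ bit 0 → (0x5b28>>0)&0x1 = 0x0
type:1 @ bit 1 → (0x5b28>>1)&0x1 = 0x0
id:6 @ bit 2 → (0x5b28>>2)&0x3f = 0xa  ←
state:6 @ bit 8 → (0x5b28>>8)&0x3f = 0x1b
seq:2 @ bit 14 → (0x5b28>>14)&0x3 = 0x1
id signed 6b, MSB=0: value = 10

10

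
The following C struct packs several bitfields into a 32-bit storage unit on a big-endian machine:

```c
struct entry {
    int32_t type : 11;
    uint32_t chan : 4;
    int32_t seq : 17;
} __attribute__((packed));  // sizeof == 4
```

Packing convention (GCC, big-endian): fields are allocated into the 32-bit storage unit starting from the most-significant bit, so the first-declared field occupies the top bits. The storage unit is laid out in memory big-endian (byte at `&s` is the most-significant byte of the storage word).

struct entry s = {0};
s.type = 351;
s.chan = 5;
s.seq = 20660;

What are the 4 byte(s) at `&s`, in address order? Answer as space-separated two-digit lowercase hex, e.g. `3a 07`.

2b ea 50 b4

type (11b) val=351 bits=0x15f at bit 21: 0x2be00000
chan (4b) val=5 bits=0x5 at bit 17: 0x2bea0000
seq (17b) val=20660 bits=0x50b4 at bit 0: 0x2bea50b4
word = 0x2bea50b4 → big-endian bytes:
  [0]=0x2b  [1]=0xea  [2]=0x50  [3]=0xb4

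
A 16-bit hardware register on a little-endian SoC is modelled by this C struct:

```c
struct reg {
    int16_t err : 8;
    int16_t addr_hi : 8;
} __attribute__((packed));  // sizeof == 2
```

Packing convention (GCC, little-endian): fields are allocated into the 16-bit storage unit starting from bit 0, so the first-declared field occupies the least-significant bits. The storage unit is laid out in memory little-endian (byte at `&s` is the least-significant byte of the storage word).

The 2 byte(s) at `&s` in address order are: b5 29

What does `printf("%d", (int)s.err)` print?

[0]=0xb5 [1]=0x29 (little-endian) → word 0x29b5
err [0+:8] = (word>>0) & 0xff = 181  ←
addr_hi [8+:8] = (word>>8) & 0xff = 41
err signed 8b, MSB=1: 181 - 256 = -75

-75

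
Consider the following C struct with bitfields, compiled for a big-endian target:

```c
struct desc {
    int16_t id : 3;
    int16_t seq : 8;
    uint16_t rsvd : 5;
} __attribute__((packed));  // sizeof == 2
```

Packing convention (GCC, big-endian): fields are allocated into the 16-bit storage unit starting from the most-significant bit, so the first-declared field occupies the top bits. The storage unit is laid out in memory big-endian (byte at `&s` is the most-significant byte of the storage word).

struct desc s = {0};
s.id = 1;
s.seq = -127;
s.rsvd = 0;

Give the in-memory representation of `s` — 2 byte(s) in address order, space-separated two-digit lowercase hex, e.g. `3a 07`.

30 20

[13+:3] id=1 & 0x7 = 0x1; word=0x2000
[5+:8] seq=-127 & 0xff = 0x81; word=0x3020
[0+:5] rsvd=0 & 0x1f = 0x0; word=0x3020
word = 0x3020 → big-endian bytes:
  [0]=0x30  [1]=0x20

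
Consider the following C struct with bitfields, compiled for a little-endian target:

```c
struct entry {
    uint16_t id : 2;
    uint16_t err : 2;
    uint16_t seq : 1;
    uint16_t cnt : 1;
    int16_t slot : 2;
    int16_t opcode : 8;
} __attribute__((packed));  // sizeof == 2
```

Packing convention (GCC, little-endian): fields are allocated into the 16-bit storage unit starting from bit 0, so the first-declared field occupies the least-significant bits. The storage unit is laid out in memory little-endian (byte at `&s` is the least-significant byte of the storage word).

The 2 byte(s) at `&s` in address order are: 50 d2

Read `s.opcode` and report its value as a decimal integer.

[0]=0x50 [1]=0xd2 (little-endian) → word 0xd250
id [0+:2] = (word>>0) & 0x3 = 0
err [2+:2] = (word>>2) & 0x3 = 0
seq [4+:1] = (word>>4) & 0x1 = 1
cnt [5+:1] = (word>>5) & 0x1 = 0
slot [6+:2] = (word>>6) & 0x3 = 1
opcode [8+:8] = (word>>8) & 0xff = 210  ←
opcode signed 8b, MSB=1: 210 - 256 = -46

-46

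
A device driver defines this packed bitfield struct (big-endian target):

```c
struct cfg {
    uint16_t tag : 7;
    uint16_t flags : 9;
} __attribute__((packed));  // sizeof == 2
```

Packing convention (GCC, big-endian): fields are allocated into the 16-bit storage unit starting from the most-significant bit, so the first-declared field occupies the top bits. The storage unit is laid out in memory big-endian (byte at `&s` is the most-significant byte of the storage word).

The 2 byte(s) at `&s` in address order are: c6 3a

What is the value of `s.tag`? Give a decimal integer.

99

[0]=0xc6 [1]=0x3a (big-endian) → word 0xc63a
tag:7 @ bit 9 → (0xc63a>>9)&0x7f = 0x63  ←
flags:9 @ bit 0 → (0xc63a>>0)&0x1ff = 0x3a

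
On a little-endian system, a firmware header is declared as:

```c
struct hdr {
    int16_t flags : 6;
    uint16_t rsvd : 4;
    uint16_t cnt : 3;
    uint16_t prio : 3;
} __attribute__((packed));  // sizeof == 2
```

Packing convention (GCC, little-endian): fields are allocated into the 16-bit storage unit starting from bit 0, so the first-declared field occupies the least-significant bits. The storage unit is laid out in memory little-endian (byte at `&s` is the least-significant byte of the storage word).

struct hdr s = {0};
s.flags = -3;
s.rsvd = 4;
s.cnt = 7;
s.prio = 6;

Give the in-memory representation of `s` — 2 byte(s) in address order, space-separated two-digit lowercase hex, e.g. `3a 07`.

3d dd

flags:6 = -3 → 0x3d << 0 → word 0x003d
rsvd:4 = 4 → 0x4 << 6 → word 0x013d
cnt:3 = 7 → 0x7 << 10 → word 0x1d3d
prio:3 = 6 → 0x6 << 13 → word 0xdd3d
word = 0xdd3d → little-endian bytes:
  [0]=0x3d  [1]=0xdd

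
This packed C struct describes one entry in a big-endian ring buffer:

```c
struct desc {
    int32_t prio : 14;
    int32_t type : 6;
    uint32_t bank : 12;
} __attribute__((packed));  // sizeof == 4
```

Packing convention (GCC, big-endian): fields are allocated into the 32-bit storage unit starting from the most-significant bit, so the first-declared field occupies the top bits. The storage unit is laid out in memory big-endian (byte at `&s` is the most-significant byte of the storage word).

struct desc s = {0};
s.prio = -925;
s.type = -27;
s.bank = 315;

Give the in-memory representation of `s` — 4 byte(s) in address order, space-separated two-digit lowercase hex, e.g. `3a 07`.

f1 8e 51 3b

prio:14 = -925 → 0x3c63 << 18 → word 0xf18c0000
type:6 = -27 → 0x25 << 12 → word 0xf18e5000
bank:12 = 315 → 0x13b << 0 → word 0xf18e513b
word = 0xf18e513b → big-endian bytes:
  [0]=0xf1  [1]=0x8e  [2]=0x51  [3]=0x3b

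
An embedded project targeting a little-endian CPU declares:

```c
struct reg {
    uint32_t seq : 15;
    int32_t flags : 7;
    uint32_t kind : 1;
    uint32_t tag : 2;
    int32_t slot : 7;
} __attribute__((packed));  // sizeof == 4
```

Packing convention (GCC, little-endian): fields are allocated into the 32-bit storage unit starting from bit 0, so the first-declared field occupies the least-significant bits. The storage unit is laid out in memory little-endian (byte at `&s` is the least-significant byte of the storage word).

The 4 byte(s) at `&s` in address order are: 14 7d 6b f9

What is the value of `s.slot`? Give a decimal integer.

-4

[0]=0x14 [1]=0x7d [2]=0x6b [3]=0xf9 (little-endian) → word 0xf96b7d14
seq [0+:15] = (word>>0) & 0x7fff = 32020
flags [15+:7] = (word>>15) & 0x7f = 86
kind [22+:1] = (word>>22) & 0x1 = 1
tag [23+:2] = (word>>23) & 0x3 = 2
slot [25+:7] = (word>>25) & 0x7f = 124  ←
slot signed 7b, MSB=1: 124 - 128 = -4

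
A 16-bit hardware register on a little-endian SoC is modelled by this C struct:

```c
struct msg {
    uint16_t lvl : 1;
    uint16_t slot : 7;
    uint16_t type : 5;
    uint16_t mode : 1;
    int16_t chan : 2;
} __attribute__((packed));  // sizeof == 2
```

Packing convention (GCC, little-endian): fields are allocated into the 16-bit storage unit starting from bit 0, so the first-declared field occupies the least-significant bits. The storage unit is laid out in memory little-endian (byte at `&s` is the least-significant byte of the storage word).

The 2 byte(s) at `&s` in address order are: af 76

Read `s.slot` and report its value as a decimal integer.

[0]=0xaf [1]=0x76 (little-endian) → word 0x76af
lvl [0+:1] = (word>>0) & 0x1 = 1
slot [1+:7] = (word>>1) & 0x7f = 87  ←
type [8+:5] = (word>>8) & 0x1f = 22
mode [13+:1] = (word>>13) & 0x1 = 1
chan [14+:2] = (word>>14) & 0x3 = 1

87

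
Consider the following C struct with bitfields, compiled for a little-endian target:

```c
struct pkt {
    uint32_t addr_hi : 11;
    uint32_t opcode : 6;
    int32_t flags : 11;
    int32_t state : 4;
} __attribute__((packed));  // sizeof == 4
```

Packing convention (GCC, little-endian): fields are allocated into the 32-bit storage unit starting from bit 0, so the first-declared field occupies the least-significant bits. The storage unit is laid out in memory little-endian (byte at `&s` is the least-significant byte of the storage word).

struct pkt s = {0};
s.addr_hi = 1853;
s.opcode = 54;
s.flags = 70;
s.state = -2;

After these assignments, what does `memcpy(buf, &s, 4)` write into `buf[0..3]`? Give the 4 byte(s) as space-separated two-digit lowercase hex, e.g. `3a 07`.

3d b7 8d e0

[0+:11] addr_hi=1853 & 0x7ff = 0x73d; word=0x0000073d
[11+:6] opcode=54 & 0x3f = 0x36; word=0x0001b73d
[17+:11] flags=70 & 0x7ff = 0x46; word=0x008db73d
[28+:4] state=-2 & 0xf = 0xe; word=0xe08db73d
word = 0xe08db73d → little-endian bytes:
  [0]=0x3d  [1]=0xb7  [2]=0x8d  [3]=0xe0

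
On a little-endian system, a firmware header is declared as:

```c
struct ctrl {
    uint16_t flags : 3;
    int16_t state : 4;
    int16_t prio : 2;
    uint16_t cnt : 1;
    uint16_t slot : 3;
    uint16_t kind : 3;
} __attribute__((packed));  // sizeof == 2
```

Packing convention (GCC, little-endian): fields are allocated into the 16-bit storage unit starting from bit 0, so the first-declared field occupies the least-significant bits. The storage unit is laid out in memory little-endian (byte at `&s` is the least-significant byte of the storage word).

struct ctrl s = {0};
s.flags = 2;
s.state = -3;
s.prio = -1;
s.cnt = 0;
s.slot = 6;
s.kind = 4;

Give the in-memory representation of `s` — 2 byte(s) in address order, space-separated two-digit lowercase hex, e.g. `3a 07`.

ea 99

flags:3 = 2 → 0x2 << 0 → word 0x0002
state:4 = -3 → 0xd << 3 → word 0x006a
prio:2 = -1 → 0x3 << 7 → word 0x01ea
cnt:1 = 0 → 0x0 << 9 → word 0x01ea
slot:3 = 6 → 0x6 << 10 → word 0x19ea
kind:3 = 4 → 0x4 << 13 → word 0x99ea
word = 0x99ea → little-endian bytes:
  [0]=0xea  [1]=0x99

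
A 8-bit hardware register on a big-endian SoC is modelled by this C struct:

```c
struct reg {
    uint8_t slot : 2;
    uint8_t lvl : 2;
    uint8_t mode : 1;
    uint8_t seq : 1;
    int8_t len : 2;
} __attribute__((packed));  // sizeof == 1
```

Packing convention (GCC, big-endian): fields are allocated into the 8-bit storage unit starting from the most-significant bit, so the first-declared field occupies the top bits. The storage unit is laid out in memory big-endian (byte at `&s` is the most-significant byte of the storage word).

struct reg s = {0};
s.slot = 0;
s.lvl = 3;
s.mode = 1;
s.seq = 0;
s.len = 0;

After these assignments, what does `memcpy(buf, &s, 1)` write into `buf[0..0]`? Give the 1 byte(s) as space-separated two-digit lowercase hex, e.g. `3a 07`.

slot (2b) val=0 bits=0x0 at bit 6: 0x00
lvl (2b) val=3 bits=0x3 at bit 4: 0x30
mode (1b) val=1 bits=0x1 at bit 3: 0x38
seq (1b) val=0 bits=0x0 at bit 2: 0x38
len (2b) val=0 bits=0x0 at bit 0: 0x38
word = 0x38 → big-endian bytes:
  [0]=0x38

38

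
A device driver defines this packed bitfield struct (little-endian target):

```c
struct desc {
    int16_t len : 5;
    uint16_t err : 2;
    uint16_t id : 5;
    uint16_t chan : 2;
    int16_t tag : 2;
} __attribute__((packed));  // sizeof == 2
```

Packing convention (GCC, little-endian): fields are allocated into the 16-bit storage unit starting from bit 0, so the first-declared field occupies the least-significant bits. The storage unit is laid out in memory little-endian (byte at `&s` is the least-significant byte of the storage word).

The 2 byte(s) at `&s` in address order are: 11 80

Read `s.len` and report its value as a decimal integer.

-15

[0]=0x11 [1]=0x80 (little-endian) → word 0x8011
len [0+:5] = (word>>0) & 0x1f = 17  ←
err [5+:2] = (word>>5) & 0x3 = 0
id [7+:5] = (word>>7) & 0x1f = 0
chan [12+:2] = (word>>12) & 0x3 = 0
tag [14+:2] = (word>>14) & 0x3 = 2
len signed 5b, MSB=1: 17 - 32 = -15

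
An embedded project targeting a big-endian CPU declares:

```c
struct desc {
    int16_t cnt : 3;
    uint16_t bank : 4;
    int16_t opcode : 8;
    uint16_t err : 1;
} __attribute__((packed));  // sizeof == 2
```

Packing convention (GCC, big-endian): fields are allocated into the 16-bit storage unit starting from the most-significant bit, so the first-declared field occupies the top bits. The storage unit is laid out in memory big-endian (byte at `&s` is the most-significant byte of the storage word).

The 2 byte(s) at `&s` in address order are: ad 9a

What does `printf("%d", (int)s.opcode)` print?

-51

[0]=0xad [1]=0x9a (big-endian) → word 0xad9a
cnt [13+:3] = (word>>13) & 0x7 = 5
bank [9+:4] = (word>>9) & 0xf = 6
opcode [1+:8] = (word>>1) & 0xff = 205  ←
err [0+:1] = (word>>0) & 0x1 = 0
opcode signed 8b, MSB=1: 205 - 256 = -51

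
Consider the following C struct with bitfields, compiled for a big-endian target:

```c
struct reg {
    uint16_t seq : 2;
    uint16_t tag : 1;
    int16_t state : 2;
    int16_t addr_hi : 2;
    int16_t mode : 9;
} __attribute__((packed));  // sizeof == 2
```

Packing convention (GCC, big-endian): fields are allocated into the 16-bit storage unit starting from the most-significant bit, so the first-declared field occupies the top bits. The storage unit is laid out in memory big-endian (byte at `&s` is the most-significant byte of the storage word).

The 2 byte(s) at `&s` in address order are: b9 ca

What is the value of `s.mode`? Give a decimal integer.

-54

[0]=0xb9 [1]=0xca (big-endian) → word 0xb9ca
seq [14+:2] = (word>>14) & 0x3 = 2
tag [13+:1] = (word>>13) & 0x1 = 1
state [11+:2] = (word>>11) & 0x3 = 3
addr_hi [9+:2] = (word>>9) & 0x3 = 0
mode [0+:9] = (word>>0) & 0x1ff = 458  ←
mode signed 9b, MSB=1: 458 - 512 = -54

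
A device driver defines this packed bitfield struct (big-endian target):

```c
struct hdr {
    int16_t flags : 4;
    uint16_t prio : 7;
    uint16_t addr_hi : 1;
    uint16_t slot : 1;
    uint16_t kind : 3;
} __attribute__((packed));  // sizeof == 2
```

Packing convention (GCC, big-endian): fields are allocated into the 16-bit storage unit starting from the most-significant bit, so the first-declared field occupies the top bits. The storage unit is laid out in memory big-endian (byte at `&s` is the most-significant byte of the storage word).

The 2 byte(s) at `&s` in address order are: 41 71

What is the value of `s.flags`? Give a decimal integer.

4

[0]=0x41 [1]=0x71 (big-endian) → word 0x4171
flags [12+:4] = (word>>12) & 0xf = 4  ←
prio [5+:7] = (word>>5) & 0x7f = 11
addr_hi [4+:1] = (word>>4) & 0x1 = 1
slot [3+:1] = (word>>3) & 0x1 = 0
kind [0+:3] = (word>>0) & 0x7 = 1
flags signed 4b, MSB=0: value = 4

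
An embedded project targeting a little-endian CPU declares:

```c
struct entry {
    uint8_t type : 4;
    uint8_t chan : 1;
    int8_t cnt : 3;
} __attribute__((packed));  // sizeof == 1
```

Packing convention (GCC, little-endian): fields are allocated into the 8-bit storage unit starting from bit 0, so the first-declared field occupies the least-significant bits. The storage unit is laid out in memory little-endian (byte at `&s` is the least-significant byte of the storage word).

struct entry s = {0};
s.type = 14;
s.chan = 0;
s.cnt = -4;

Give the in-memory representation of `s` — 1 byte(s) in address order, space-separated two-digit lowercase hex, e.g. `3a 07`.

8e

type:4 = 14 → 0xe << 0 → word 0x0e
chan:1 = 0 → 0x0 << 4 → word 0x0e
cnt:3 = -4 → 0x4 << 5 → word 0x8e
word = 0x8e → little-endian bytes:
  [0]=0x8e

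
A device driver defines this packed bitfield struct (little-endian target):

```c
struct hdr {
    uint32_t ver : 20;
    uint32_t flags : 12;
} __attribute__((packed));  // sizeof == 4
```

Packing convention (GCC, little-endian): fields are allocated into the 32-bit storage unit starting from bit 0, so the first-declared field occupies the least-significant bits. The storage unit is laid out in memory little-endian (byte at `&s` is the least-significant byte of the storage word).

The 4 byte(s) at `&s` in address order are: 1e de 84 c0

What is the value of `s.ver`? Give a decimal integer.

319006

[0]=0x1e [1]=0xde [2]=0x84 [3]=0xc0 (little-endian) → word 0xc084de1e
ver:20 @ bit 0 → (0xc084de1e>>0)&0xfffff = 0x4de1e  ←
flags:12 @ bit 20 → (0xc084de1e>>20)&0xfff = 0xc08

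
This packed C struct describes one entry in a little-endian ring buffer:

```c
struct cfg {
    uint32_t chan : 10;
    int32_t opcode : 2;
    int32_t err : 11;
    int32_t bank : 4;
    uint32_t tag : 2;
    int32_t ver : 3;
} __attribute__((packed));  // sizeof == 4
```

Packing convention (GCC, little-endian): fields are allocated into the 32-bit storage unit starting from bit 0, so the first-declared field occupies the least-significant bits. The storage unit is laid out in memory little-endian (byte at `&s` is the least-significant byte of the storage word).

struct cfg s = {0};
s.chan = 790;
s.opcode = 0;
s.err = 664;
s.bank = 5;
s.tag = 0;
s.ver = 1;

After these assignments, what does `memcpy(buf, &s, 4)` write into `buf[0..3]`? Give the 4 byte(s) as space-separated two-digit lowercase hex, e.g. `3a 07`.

16 83 a9 22

chan (10b) val=790 bits=0x316 at bit 0: 0x00000316
opcode (2b) val=0 bits=0x0 at bit 10: 0x00000316
err (11b) val=664 bits=0x298 at bit 12: 0x00298316
bank (4b) val=5 bits=0x5 at bit 23: 0x02a98316
tag (2b) val=0 bits=0x0 at bit 27: 0x02a98316
ver (3b) val=1 bits=0x1 at bit 29: 0x22a98316
word = 0x22a98316 → little-endian bytes:
  [0]=0x16  [1]=0x83  [2]=0xa9  [3]=0x22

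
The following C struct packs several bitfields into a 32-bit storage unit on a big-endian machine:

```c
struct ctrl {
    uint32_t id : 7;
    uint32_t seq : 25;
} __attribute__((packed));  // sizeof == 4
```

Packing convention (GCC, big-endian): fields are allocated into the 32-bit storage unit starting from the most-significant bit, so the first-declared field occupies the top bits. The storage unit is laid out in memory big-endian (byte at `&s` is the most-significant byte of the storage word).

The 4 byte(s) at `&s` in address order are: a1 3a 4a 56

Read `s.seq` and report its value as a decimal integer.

20597334

[0]=0xa1 [1]=0x3a [2]=0x4a [3]=0x56 (big-endian) → word 0xa13a4a56
id [25+:7] = (word>>25) & 0x7f = 80
seq [0+:25] = (word>>0) & 0x1ffffff = 20597334  ←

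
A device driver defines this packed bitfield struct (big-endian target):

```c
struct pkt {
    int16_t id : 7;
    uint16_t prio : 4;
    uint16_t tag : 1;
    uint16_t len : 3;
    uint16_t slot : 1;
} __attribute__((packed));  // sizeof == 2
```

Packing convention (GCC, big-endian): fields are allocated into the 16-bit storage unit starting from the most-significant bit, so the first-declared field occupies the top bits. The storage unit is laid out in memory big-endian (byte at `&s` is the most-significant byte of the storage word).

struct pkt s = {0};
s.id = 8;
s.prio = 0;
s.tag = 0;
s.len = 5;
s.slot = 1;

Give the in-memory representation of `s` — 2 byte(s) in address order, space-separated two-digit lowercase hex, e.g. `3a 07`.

10 0b

id:7 = 8 → 0x8 << 9 → word 0x1000
prio:4 = 0 → 0x0 << 5 → word 0x1000
tag:1 = 0 → 0x0 << 4 → word 0x1000
len:3 = 5 → 0x5 << 1 → word 0x100a
slot:1 = 1 → 0x1 << 0 → word 0x100b
word = 0x100b → big-endian bytes:
  [0]=0x10  [1]=0x0b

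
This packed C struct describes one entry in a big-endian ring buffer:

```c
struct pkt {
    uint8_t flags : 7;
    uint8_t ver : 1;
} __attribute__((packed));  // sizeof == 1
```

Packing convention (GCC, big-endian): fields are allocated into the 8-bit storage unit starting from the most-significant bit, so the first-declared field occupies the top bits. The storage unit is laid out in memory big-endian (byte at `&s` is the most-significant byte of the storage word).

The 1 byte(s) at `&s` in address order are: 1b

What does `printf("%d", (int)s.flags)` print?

13

[0]=0x1b (big-endian) → word 0x1b
flags [1+:7] = (word>>1) & 0x7f = 13  ←
ver [0+:1] = (word>>0) & 0x1 = 1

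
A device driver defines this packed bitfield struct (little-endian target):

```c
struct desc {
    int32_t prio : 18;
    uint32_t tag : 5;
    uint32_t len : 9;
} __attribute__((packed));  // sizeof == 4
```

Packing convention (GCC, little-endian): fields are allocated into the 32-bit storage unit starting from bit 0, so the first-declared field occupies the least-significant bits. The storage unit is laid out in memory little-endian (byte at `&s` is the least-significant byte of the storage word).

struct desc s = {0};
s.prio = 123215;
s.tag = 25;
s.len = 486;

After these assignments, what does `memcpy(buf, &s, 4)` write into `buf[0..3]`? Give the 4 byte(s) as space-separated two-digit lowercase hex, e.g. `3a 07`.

prio:18 = 123215 → 0x1e14f << 0 → word 0x0001e14f
tag:5 = 25 → 0x19 << 18 → word 0x0065e14f
len:9 = 486 → 0x1e6 << 23 → word 0xf365e14f
word = 0xf365e14f → little-endian bytes:
  [0]=0x4f  [1]=0xe1  [2]=0x65  [3]=0xf3

4f e1 65 f3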